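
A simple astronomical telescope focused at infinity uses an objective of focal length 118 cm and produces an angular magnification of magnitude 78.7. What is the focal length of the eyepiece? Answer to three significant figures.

|M| = f_obj/f_eye, so f_eye = f_obj/|M| = 118/78.7 = 1.499 cm.

1.50 cm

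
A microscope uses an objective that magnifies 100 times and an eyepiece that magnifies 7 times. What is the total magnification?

700

The overall magnification of a compound microscope is the product of the objective and eyepiece magnifications:
M = M_obj x M_eye = 100 x 7 = 700.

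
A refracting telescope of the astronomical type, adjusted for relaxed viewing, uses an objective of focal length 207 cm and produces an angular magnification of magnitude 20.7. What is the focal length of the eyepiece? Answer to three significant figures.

|M| = f_obj/f_eye, so f_eye = f_obj/|M| = 207/20.7 = 10.000 cm.

10.0 cm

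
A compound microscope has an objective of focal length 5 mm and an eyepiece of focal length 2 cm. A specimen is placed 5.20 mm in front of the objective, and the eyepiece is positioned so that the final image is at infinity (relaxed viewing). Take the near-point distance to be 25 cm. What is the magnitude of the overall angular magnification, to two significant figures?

310

Convert to cm: f_obj = 5 mm = 0.5 cm; d_o = 5.20 mm = 0.52 cm.
Objective: 1/d_i = 1/f_obj - 1/d_o = 1/0.5 - 1/0.52 = 0.07692 cm^-1, so d_i = 13.000 cm.
m_obj = -d_i/d_o = -13.000/0.52 = -25.000.
Eyepiece angular magnification (image at infinity): M_eye = D/f_e = 25/2 = 12.500.
Overall M = m_obj x M_eye = (-25.000)(12.500) = -312.50.
|M| = 312.50.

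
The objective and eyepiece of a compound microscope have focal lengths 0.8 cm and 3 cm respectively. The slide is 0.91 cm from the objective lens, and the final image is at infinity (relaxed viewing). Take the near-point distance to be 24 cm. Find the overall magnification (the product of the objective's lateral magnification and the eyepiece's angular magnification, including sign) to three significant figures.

Objective: 1/d_i = 1/f_obj - 1/d_o = 1/0.8 - 1/0.91 = 0.15110 cm^-1, so d_i = 6.618 cm.
m_obj = -d_i/d_o = -6.618/0.91 = -7.273.
Eyepiece angular magnification (image at infinity): M_eye = D/f_e = 24/3 = 8.000.
Overall M = m_obj x M_eye = (-7.273)(8.000) = -58.18.

-58.2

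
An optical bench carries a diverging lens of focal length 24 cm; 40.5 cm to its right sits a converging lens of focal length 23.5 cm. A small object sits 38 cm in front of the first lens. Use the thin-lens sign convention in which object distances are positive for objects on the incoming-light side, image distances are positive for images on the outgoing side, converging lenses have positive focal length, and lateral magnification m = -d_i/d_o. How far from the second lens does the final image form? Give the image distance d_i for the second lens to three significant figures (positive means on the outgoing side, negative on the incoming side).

First lens: d_i1 = 1/(1/(-24) - 1/38) = -14.710 cm.
The intermediate image is virtual, 14.710 cm to the left of lens 1, so d_o2 = L - d_i1 = 40.5 - (-14.710) = 55.210 cm.
Second lens: d_i2 = 1/(1/23.5 - 1/(55.210)) = 40.916 cm.

40.9 cm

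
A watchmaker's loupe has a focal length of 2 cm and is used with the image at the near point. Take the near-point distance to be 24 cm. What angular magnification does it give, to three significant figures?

13.0

M = 1 + D/f = 1 + 24/2 = 13.000.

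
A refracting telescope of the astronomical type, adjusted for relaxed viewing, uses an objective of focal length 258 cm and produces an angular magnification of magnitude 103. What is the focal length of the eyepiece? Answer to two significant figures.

2.5 cm

|M| = f_obj/f_eye, so f_eye = f_obj/|M| = 258/103.0 = 2.505 cm.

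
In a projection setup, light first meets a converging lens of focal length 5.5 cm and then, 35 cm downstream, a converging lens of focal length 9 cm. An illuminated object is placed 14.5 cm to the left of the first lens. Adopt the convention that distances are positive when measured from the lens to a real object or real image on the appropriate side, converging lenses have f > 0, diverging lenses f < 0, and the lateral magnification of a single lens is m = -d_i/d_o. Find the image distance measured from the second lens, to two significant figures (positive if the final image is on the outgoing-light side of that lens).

14 cm

Lens 1: 1/d_i1 = 1/f_1 - 1/d_o1 = 1/5.5 - 1/14.5 = 0.11285 cm^-1, so d_i1 = 8.861 cm.
That image sits 26.139 cm in front of the second lens, so d_o2 = 26.139 cm.
Lens 2: 1/d_i2 = 1/f_2 - 1/d_o2 = 1/9 - 1/(26.139) = 0.07285 cm^-1, so d_i2 = 13.726 cm.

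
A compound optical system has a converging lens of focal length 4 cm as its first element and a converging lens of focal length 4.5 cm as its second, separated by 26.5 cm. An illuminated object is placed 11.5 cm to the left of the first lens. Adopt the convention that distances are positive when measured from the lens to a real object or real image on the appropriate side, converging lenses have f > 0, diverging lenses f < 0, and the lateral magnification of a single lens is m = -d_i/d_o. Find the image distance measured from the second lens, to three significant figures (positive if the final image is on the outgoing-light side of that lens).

Applying the thin-lens equation to the first lens, 1/4 = 1/11.5 + 1/d_i1, which gives d_i1 = 6.133 cm.
That image sits 20.367 cm in front of the second lens, so d_o2 = 20.367 cm.
Applying the thin-lens equation again with f_2 = 4.5 cm and d_o2 = 20.367 cm gives d_i2 = 5.776 cm.

5.78 cm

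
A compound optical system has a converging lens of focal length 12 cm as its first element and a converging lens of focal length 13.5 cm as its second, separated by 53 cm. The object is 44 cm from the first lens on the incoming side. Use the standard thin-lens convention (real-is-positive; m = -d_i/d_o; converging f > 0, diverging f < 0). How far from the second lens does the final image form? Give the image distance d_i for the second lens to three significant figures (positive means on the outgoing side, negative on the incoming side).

Applying the thin-lens equation to the first lens, 1/12 = 1/44 + 1/d_i1, which gives d_i1 = 16.500 cm.
Object distance for lens 2: d_o2 = 53 - 16.500 = 36.500 cm.
Applying the thin-lens equation again with f_2 = 13.5 cm and d_o2 = 36.500 cm gives d_i2 = 21.424 cm.

21.4 cm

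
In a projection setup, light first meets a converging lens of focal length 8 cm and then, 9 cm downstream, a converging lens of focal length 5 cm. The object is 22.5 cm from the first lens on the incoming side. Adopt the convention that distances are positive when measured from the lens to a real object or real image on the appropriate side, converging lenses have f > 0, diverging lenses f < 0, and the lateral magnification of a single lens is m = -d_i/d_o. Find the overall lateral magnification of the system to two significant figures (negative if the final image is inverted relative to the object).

-0.33

Lens 1: 1/d_i1 = 1/f_1 - 1/d_o1 = 1/8 - 1/22.5 = 0.08056 cm^-1, so d_i1 = 12.414 cm.
m_1 = -(12.414)/22.5 = -0.5517.
Since 12.414 cm > 9 cm, the first image lies past the second lens and serves as a virtual object: d_o2 = L - d_i1 = -3.414 cm.
Lens 2: 1/d_i2 = 1/f_2 - 1/d_o2 = 1/5 - 1/(-3.414) = 0.49293 cm^-1, so d_i2 = 2.029 cm.
m_2 = -(2.029)/(-3.414) = 0.5943.
Overall magnification: m = m_1 m_2 = -0.3279.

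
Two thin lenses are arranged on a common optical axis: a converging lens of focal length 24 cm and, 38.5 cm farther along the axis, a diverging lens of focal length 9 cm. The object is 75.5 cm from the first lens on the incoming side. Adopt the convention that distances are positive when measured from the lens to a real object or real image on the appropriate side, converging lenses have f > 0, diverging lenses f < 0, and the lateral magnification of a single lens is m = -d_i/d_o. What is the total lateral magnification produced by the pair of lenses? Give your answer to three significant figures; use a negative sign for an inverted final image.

First lens: d_i1 = 1/(1/24 - 1/75.5) = 35.184 cm.
m_1 = -(35.184)/75.5 = -0.4660.
That image sits 3.316 cm in front of the second lens, so d_o2 = 3.316 cm.
Second lens: d_i2 = 1/(1/(-9) - 1/(3.316)) = -2.423 cm.
m_2 = -(-2.423)/(3.316) = 0.7308.
Overall magnification: m = m_1 m_2 = -0.3406.

-0.341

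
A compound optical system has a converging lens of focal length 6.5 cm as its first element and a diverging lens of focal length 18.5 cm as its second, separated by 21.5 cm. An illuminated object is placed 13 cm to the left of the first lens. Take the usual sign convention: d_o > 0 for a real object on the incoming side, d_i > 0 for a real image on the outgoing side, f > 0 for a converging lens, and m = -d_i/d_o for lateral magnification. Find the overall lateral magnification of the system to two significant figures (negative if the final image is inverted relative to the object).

-0.69

Applying the thin-lens equation to the first lens, 1/6.5 = 1/13 + 1/d_i1, which gives d_i1 = 13.000 cm.
Its lateral magnification is m_1 = -d_i1/d_o1 = -(13.000)/13 = -1.0000.
The intermediate image is 13.000 cm to the right of lens 1, so d_o2 = L - d_i1 = 21.5 - 13.000 = 8.500 cm.
Applying the thin-lens equation again with f_2 = -18.5 cm and d_o2 = 8.500 cm gives d_i2 = -5.824 cm.
m_2 = -(-5.824)/(8.500) = 0.6852.
Total m = m_1 x m_2 = (-1.0000)(0.6852) = -0.6852.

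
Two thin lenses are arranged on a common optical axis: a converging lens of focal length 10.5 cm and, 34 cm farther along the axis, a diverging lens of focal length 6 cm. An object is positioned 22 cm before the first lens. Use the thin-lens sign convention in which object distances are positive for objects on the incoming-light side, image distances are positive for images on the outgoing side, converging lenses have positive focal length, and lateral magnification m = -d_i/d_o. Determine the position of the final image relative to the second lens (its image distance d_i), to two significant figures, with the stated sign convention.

-4.2 cm

First lens: d_i1 = 1/(1/10.5 - 1/22) = 20.087 cm.
The intermediate image is 20.087 cm to the right of lens 1, so d_o2 = L - d_i1 = 34 - 20.087 = 13.913 cm.
Second lens: d_i2 = 1/(1/(-6) - 1/(13.913)) = -4.192 cm.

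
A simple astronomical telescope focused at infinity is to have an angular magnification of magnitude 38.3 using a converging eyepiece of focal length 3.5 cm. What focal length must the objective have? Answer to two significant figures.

130 cm

|M| = f_obj/|f_eye|, so f_obj = |M| x |f_eye| = 38.3 x 3.5 = 134.050 cm.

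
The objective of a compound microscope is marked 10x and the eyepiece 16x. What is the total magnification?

The overall magnification of a compound microscope is the product of the objective and eyepiece magnifications:
M = M_obj x M_eye = 10 x 16 = 160.

160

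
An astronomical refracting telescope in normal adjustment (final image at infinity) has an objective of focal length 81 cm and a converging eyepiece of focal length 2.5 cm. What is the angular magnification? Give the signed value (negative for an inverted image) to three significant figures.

-32.4

M = -f_obj/f_eye = -81/(2.5) = -32.400.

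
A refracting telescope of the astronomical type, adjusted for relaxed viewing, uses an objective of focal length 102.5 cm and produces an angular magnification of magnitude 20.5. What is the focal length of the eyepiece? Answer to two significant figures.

5.0 cm

|M| = f_obj/f_eye, so f_eye = f_obj/|M| = 102.5/20.5 = 5.000 cm.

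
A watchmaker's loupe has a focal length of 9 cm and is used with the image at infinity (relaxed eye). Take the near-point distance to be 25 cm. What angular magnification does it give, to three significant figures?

2.78

M = D/f = 25/9 = 2.778.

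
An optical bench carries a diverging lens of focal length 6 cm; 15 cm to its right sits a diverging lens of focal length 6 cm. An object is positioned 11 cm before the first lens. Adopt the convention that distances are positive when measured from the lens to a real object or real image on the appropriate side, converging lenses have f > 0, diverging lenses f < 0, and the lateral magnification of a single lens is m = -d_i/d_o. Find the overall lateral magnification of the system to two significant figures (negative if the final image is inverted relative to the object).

0.085

Applying the thin-lens equation to the first lens, 1/(-6) = 1/11 + 1/d_i1, which gives d_i1 = -3.882 cm.
Its lateral magnification is m_1 = -d_i1/d_o1 = -(-3.882)/11 = 0.3529.
With d_i1 < 0 the first image is virtual and lies on the object side; the object distance for lens 2 is d_o2 = 15 - (-3.882) = 18.882 cm.
Applying the thin-lens equation again with f_2 = -6 cm and d_o2 = 18.882 cm gives d_i2 = -4.553 cm.
m_2 = -(-4.553)/(18.882) = 0.2411.
Overall magnification: m = m_1 m_2 = 0.0851.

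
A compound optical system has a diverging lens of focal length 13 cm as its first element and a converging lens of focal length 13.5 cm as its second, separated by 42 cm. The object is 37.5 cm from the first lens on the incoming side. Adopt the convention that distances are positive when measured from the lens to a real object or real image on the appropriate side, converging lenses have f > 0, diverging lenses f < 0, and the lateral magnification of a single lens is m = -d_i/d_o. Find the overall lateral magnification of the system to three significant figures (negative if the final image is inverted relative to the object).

Lens 1: 1/d_i1 = 1/f_1 - 1/d_o1 = 1/(-13) - 1/37.5 = -0.10359 cm^-1, so d_i1 = -9.653 cm.
m_1 = -(-9.653)/37.5 = 0.2574.
With d_i1 < 0 the first image is virtual and lies on the object side; the object distance for lens 2 is d_o2 = 42 - (-9.653) = 51.653 cm.
Lens 2: 1/d_i2 = 1/f_2 - 1/d_o2 = 1/13.5 - 1/(51.653) = 0.05471 cm^-1, so d_i2 = 18.277 cm.
m_2 = -(18.277)/(51.653) = -0.3538.
Overall magnification: m = m_1 m_2 = -0.0911.

-0.0911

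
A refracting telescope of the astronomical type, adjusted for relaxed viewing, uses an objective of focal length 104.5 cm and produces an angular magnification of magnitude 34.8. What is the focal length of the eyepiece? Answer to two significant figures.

|M| = f_obj/f_eye, so f_eye = f_obj/|M| = 104.5/34.8 = 3.003 cm.

3.0 cm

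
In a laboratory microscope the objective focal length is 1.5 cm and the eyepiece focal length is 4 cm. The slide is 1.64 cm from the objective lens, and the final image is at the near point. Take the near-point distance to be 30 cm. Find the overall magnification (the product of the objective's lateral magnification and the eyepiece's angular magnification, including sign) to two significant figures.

-91

Objective: 1/d_i = 1/f_obj - 1/d_o = 1/1.5 - 1/1.64 = 0.05691 cm^-1, so d_i = 17.571 cm.
m_obj = -d_i/d_o = -17.571/1.64 = -10.714.
Eyepiece angular magnification (image at near point): M_eye = 1 + D/f_e = 1 + 30/4 = 8.500.
Overall M = m_obj x M_eye = (-10.714)(8.500) = -91.07.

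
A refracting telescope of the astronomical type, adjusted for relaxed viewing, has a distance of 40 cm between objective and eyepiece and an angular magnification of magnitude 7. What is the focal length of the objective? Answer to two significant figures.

In normal adjustment the tube length equals f_obj + f_eye and |M| = f_obj/f_eye.
So f_obj = 7 f_eye and 7 f_eye + f_eye = 40 cm, giving f_eye = 40/8 = 5.000 cm and f_obj = 35.000 cm.

35 cm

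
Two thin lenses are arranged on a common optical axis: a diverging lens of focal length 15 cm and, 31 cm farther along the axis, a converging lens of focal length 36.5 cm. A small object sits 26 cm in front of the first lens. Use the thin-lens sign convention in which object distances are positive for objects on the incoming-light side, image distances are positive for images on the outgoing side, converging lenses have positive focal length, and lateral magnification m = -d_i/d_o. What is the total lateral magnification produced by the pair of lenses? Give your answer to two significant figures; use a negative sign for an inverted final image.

Lens 1: 1/d_i1 = 1/f_1 - 1/d_o1 = 1/(-15) - 1/26 = -0.10513 cm^-1, so d_i1 = -9.512 cm.
m_1 = -(-9.512)/26 = 0.3659.
With d_i1 < 0 the first image is virtual and lies on the object side; the object distance for lens 2 is d_o2 = 31 - (-9.512) = 40.512 cm.
Lens 2: 1/d_i2 = 1/f_2 - 1/d_o2 = 1/36.5 - 1/(40.512) = 0.00271 cm^-1, so d_i2 = 368.550 cm.
m_2 = -(368.550)/(40.512) = -9.0973.
Total m = m_1 x m_2 = (0.3659)(-9.0973) = -3.3283.

-3.3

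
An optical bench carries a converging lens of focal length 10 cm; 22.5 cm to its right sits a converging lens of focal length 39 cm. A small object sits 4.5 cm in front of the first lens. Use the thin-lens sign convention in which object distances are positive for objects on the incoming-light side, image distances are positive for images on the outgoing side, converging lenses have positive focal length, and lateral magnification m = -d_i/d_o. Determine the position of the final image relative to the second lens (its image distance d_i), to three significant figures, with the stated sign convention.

First lens: d_i1 = 1/(1/10 - 1/4.5) = -8.182 cm.
The intermediate image is virtual, 8.182 cm to the left of lens 1, so d_o2 = L - d_i1 = 22.5 - (-8.182) = 30.682 cm.
Second lens: d_i2 = 1/(1/39 - 1/(30.682)) = -143.852 cm.

-144 cm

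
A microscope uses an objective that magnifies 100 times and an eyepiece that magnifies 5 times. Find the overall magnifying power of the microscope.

The overall magnification of a compound microscope is the product of the objective and eyepiece magnifications:
M = M_obj x M_eye = 100 x 5 = 500.

500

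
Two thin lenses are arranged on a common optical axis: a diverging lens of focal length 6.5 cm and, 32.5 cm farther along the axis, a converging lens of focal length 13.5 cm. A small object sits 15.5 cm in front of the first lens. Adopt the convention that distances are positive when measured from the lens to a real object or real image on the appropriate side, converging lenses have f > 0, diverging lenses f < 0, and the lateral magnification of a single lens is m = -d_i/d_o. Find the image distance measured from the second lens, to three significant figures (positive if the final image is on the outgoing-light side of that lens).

Applying the thin-lens equation to the first lens, 1/(-6.5) = 1/15.5 + 1/d_i1, which gives d_i1 = -4.580 cm.
With d_i1 < 0 the first image is virtual and lies on the object side; the object distance for lens 2 is d_o2 = 32.5 - (-4.580) = 37.080 cm.
Applying the thin-lens equation again with f_2 = 13.5 cm and d_o2 = 37.080 cm gives d_i2 = 21.229 cm.

21.2 cm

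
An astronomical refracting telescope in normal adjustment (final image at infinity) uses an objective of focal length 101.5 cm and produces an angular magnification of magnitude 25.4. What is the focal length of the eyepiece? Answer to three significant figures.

4.00 cm

|M| = f_obj/f_eye, so f_eye = f_obj/|M| = 101.5/25.4 = 3.996 cm.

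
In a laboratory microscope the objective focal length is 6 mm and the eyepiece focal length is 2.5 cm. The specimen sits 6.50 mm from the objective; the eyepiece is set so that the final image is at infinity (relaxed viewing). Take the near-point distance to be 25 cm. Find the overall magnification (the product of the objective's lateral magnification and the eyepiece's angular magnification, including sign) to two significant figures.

Convert to cm: f_obj = 6 mm = 0.6 cm; d_o = 6.50 mm = 0.65 cm.
Objective: 1/d_i = 1/f_obj - 1/d_o = 1/0.6 - 1/0.65 = 0.12821 cm^-1, so d_i = 7.800 cm.
m_obj = -d_i/d_o = -7.800/0.65 = -12.000.
Eyepiece angular magnification (image at infinity): M_eye = D/f_e = 25/2.5 = 10.000.
Overall M = m_obj x M_eye = (-12.000)(10.000) = -120.00.

-120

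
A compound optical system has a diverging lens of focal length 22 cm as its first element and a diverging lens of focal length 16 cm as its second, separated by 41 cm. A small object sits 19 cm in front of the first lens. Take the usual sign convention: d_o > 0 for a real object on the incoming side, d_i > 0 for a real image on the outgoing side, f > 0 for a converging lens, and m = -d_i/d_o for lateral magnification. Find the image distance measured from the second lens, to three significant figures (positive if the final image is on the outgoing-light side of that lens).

Lens 1: 1/d_i1 = 1/f_1 - 1/d_o1 = 1/(-22) - 1/19 = -0.09809 cm^-1, so d_i1 = -10.195 cm.
With d_i1 < 0 the first image is virtual and lies on the object side; the object distance for lens 2 is d_o2 = 41 - (-10.195) = 51.195 cm.
Lens 2: 1/d_i2 = 1/f_2 - 1/d_o2 = 1/(-16) - 1/(51.195) = -0.08203 cm^-1, so d_i2 = -12.190 cm.

-12.2 cm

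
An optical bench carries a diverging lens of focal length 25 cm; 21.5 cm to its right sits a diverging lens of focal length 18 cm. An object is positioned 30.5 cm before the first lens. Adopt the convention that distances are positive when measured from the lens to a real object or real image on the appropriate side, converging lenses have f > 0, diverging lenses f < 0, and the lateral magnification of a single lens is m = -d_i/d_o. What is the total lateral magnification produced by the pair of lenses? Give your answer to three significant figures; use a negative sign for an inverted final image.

0.152

First lens: d_i1 = 1/(1/(-25) - 1/30.5) = -13.739 cm.
m_1 = -(-13.739)/30.5 = 0.4505.
The intermediate image is virtual, 13.739 cm to the left of lens 1, so d_o2 = L - d_i1 = 21.5 - (-13.739) = 35.239 cm.
Second lens: d_i2 = 1/(1/(-18) - 1/(35.239)) = -11.914 cm.
m_2 = -(-11.914)/(35.239) = 0.3381.
The system's lateral magnification is m_1 m_2 = (0.4505)(0.3381) = 0.1523.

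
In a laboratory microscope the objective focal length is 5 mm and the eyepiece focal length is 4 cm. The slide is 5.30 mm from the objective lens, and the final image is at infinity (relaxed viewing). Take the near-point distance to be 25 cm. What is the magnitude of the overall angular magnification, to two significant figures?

Convert to cm: f_obj = 5 mm = 0.5 cm; d_o = 5.30 mm = 0.53 cm.
Objective: 1/d_i = 1/f_obj - 1/d_o = 1/0.5 - 1/0.53 = 0.11321 cm^-1, so d_i = 8.833 cm.
m_obj = -d_i/d_o = -8.833/0.53 = -16.667.
Eyepiece angular magnification (image at infinity): M_eye = D/f_e = 25/4 = 6.250.
Overall M = m_obj x M_eye = (-16.667)(6.250) = -104.17.
|M| = 104.17.

100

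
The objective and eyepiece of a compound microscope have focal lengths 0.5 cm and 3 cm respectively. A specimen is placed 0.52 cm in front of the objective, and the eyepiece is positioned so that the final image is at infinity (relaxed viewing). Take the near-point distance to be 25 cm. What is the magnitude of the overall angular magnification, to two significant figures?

Objective: 1/d_i = 1/f_obj - 1/d_o = 1/0.5 - 1/0.52 = 0.07692 cm^-1, so d_i = 13.000 cm.
m_obj = -d_i/d_o = -13.000/0.52 = -25.000.
Eyepiece angular magnification (image at infinity): M_eye = D/f_e = 25/3 = 8.333.
Overall M = m_obj x M_eye = (-25.000)(8.333) = -208.33.
|M| = 208.33.

210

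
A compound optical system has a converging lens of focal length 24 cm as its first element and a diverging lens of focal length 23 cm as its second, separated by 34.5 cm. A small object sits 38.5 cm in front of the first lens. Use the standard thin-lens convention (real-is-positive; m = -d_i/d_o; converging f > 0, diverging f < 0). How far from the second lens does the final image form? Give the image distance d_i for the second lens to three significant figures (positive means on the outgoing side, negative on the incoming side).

-108 cm

Lens 1: 1/d_i1 = 1/f_1 - 1/d_o1 = 1/24 - 1/38.5 = 0.01569 cm^-1, so d_i1 = 63.724 cm.
This image would form 63.724 cm past lens 1, i.e. 29.224 cm beyond lens 2, so it is a virtual object for lens 2: d_o2 = 34.5 - 63.724 = -29.224 cm.
Lens 2: 1/d_i2 = 1/f_2 - 1/d_o2 = 1/(-23) - 1/(-29.224) = -0.00926 cm^-1, so d_i2 = -107.992 cm.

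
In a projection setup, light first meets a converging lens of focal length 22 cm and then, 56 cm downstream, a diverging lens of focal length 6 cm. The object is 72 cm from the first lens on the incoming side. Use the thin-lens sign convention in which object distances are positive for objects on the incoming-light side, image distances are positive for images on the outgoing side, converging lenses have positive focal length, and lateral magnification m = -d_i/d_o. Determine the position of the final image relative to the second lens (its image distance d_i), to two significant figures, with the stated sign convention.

-4.8 cm

Lens 1: 1/d_i1 = 1/f_1 - 1/d_o1 = 1/22 - 1/72 = 0.03157 cm^-1, so d_i1 = 31.680 cm.
Object distance for lens 2: d_o2 = 56 - 31.680 = 24.320 cm.
Lens 2: 1/d_i2 = 1/f_2 - 1/d_o2 = 1/(-6) - 1/(24.320) = -0.20779 cm^-1, so d_i2 = -4.813 cm.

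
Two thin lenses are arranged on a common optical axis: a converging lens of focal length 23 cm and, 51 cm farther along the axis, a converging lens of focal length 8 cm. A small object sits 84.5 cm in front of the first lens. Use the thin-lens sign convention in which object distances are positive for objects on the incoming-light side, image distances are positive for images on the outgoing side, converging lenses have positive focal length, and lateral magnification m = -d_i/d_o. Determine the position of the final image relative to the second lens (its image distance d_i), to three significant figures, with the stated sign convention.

Lens 1: 1/d_i1 = 1/f_1 - 1/d_o1 = 1/23 - 1/84.5 = 0.03164 cm^-1, so d_i1 = 31.602 cm.
The intermediate image is 31.602 cm to the right of lens 1, so d_o2 = L - d_i1 = 51 - 31.602 = 19.398 cm.
Lens 2: 1/d_i2 = 1/f_2 - 1/d_o2 = 1/8 - 1/(19.398) = 0.07345 cm^-1, so d_i2 = 13.615 cm.

13.6 cm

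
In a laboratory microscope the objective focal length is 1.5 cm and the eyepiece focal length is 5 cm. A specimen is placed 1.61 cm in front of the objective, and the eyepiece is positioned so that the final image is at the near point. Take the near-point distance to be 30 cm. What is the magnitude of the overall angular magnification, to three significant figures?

Objective: 1/d_i = 1/f_obj - 1/d_o = 1/1.5 - 1/1.61 = 0.04555 cm^-1, so d_i = 21.955 cm.
m_obj = -d_i/d_o = -21.955/1.61 = -13.636.
Eyepiece angular magnification (image at near point): M_eye = 1 + D/f_e = 1 + 30/5 = 7.000.
Overall M = m_obj x M_eye = (-13.636)(7.000) = -95.45.
|M| = 95.45.

95.5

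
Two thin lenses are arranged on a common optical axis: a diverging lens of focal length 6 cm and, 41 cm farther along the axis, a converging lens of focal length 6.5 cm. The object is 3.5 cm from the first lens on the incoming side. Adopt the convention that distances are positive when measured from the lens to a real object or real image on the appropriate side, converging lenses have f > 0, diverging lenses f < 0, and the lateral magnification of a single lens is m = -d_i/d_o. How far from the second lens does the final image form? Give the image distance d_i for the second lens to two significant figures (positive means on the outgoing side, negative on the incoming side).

Lens 1: 1/d_i1 = 1/f_1 - 1/d_o1 = 1/(-6) - 1/3.5 = -0.45238 cm^-1, so d_i1 = -2.211 cm.
The intermediate image is virtual, 2.211 cm to the left of lens 1, so d_o2 = L - d_i1 = 41 - (-2.211) = 43.211 cm.
Lens 2: 1/d_i2 = 1/f_2 - 1/d_o2 = 1/6.5 - 1/(43.211) = 0.13070 cm^-1, so d_i2 = 7.651 cm.

7.7 cm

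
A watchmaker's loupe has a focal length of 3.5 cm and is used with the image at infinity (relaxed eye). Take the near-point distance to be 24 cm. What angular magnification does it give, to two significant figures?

6.9

M = D/f = 24/3.5 = 6.857.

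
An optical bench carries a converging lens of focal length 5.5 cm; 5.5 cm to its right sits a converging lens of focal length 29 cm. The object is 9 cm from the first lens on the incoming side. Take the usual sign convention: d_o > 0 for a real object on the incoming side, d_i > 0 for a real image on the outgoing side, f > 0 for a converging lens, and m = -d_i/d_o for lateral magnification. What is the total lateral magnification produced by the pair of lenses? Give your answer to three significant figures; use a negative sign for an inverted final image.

-1.21

Lens 1: 1/d_i1 = 1/f_1 - 1/d_o1 = 1/5.5 - 1/9 = 0.07071 cm^-1, so d_i1 = 14.143 cm.
m_1 = -(14.143)/9 = -1.5714.
This image would form 14.143 cm past lens 1, i.e. 8.643 cm beyond lens 2, so it is a virtual object for lens 2: d_o2 = 5.5 - 14.143 = -8.643 cm.
Lens 2: 1/d_i2 = 1/f_2 - 1/d_o2 = 1/29 - 1/(-8.643) = 0.15019 cm^-1, so d_i2 = 6.658 cm.
m_2 = -(6.658)/(-8.643) = 0.7704.
The system's lateral magnification is m_1 m_2 = (-1.5714)(0.7704) = -1.2106.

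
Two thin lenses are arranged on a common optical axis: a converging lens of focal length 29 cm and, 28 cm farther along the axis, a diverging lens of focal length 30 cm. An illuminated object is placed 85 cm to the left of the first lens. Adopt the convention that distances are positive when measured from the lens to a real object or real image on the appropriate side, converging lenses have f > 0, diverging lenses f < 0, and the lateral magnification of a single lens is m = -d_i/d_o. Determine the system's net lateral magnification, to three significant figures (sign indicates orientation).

-1.11

Applying the thin-lens equation to the first lens, 1/29 = 1/85 + 1/d_i1, which gives d_i1 = 44.018 cm.
Its lateral magnification is m_1 = -d_i1/d_o1 = -(44.018)/85 = -0.5179.
Since 44.018 cm > 28 cm, the first image lies past the second lens and serves as a virtual object: d_o2 = L - d_i1 = -16.018 cm.
Applying the thin-lens equation again with f_2 = -30 cm and d_o2 = -16.018 cm gives d_i2 = 34.368 cm.
m_2 = -(34.368)/(-16.018) = 2.1456.
The system's lateral magnification is m_1 m_2 = (-0.5179)(2.1456) = -1.1111.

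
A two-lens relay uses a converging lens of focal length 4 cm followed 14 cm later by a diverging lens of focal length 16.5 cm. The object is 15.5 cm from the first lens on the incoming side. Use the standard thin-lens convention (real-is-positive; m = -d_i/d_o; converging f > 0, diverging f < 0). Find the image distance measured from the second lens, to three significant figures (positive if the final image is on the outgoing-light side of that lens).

Lens 1: 1/d_i1 = 1/f_1 - 1/d_o1 = 1/4 - 1/15.5 = 0.18548 cm^-1, so d_i1 = 5.391 cm.
The intermediate image is 5.391 cm to the right of lens 1, so d_o2 = L - d_i1 = 14 - 5.391 = 8.609 cm.
Lens 2: 1/d_i2 = 1/f_2 - 1/d_o2 = 1/(-16.5) - 1/(8.609) = -0.17677 cm^-1, so d_i2 = -5.657 cm.

-5.66 cm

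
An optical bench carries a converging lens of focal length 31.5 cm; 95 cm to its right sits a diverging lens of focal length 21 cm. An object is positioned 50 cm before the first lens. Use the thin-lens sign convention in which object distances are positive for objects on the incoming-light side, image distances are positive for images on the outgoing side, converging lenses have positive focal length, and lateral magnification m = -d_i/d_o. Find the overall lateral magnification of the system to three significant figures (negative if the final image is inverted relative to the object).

-1.16

First lens: d_i1 = 1/(1/31.5 - 1/50) = 85.135 cm.
m_1 = -(85.135)/50 = -1.7027.
That image sits 9.865 cm in front of the second lens, so d_o2 = 9.865 cm.
Second lens: d_i2 = 1/(1/(-21) - 1/(9.865)) = -6.712 cm.
m_2 = -(-6.712)/(9.865) = 0.6804.
Total m = m_1 x m_2 = (-1.7027)(0.6804) = -1.1585.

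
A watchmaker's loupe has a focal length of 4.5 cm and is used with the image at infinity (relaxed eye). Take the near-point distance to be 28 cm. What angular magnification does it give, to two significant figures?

M = D/f = 28/4.5 = 6.222.

6.2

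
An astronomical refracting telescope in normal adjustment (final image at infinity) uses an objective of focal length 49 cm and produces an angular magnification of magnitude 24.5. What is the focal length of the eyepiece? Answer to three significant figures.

|M| = f_obj/f_eye, so f_eye = f_obj/|M| = 49/24.5 = 2.000 cm.

2.00 cm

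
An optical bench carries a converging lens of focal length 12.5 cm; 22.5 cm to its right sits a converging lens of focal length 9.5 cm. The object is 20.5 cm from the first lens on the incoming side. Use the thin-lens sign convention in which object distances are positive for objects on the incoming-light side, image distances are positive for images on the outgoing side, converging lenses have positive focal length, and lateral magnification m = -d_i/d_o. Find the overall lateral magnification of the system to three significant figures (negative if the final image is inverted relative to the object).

-0.780

Applying the thin-lens equation to the first lens, 1/12.5 = 1/20.5 + 1/d_i1, which gives d_i1 = 32.031 cm.
Its lateral magnification is m_1 = -d_i1/d_o1 = -(32.031)/20.5 = -1.5625.
Since 32.031 cm > 22.5 cm, the first image lies past the second lens and serves as a virtual object: d_o2 = L - d_i1 = -9.531 cm.
Applying the thin-lens equation again with f_2 = 9.5 cm and d_o2 = -9.531 cm gives d_i2 = 4.758 cm.
m_2 = -(4.758)/(-9.531) = 0.4992.
Total m = m_1 x m_2 = (-1.5625)(0.4992) = -0.7800.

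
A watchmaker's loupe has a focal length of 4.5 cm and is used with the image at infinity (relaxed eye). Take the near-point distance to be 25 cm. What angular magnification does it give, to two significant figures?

M = D/f = 25/4.5 = 5.556.

5.6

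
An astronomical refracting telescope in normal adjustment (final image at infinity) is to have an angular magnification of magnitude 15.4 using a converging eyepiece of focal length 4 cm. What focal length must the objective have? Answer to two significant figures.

|M| = f_obj/|f_eye|, so f_obj = |M| x |f_eye| = 15.4 x 4 = 61.600 cm.

62 cm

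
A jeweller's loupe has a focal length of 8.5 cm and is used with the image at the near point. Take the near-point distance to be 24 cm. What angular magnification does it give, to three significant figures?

M = 1 + D/f = 1 + 24/8.5 = 3.824.

3.82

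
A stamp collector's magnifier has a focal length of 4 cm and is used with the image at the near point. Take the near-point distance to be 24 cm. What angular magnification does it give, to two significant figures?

M = 1 + D/f = 1 + 24/4 = 7.000.

7.0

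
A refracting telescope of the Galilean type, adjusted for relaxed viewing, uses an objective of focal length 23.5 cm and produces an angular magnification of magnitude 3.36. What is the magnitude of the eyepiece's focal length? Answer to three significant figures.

6.99 cm

|M| = f_obj/|f_eye|, so |f_eye| = f_obj/|M| = 23.5/3.36 = 6.994 cm.
(The eyepiece is diverging, so its signed focal length is -6.994 cm.)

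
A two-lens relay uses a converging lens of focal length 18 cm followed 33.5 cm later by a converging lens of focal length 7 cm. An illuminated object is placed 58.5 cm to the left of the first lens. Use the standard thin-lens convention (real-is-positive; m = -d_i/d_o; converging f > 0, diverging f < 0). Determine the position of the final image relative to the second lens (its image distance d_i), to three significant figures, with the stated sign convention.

First lens: d_i1 = 1/(1/18 - 1/58.5) = 26.000 cm.
The intermediate image is 26.000 cm to the right of lens 1, so d_o2 = L - d_i1 = 33.5 - 26.000 = 7.500 cm.
Second lens: d_i2 = 1/(1/7 - 1/(7.500)) = 105.000 cm.

105 cm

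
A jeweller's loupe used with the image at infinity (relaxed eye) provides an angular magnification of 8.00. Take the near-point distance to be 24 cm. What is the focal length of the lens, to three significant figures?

3.00 cm

For the image at infinity, M = D/f.
f = D/M = 24/8.0 = 3.000 cm.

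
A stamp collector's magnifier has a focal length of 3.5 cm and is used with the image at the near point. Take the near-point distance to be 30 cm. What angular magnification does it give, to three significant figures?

M = 1 + D/f = 1 + 30/3.5 = 9.571.

9.57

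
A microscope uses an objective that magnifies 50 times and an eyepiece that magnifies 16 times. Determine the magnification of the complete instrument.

The overall magnification of a compound microscope is the product of the objective and eyepiece magnifications:
M = M_obj x M_eye = 50 x 16 = 800.

800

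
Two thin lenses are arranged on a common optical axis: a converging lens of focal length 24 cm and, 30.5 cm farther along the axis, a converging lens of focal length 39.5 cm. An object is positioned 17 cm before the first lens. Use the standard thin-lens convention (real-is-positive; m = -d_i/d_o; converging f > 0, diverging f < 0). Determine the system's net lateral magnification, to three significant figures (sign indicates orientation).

-2.75

Lens 1: 1/d_i1 = 1/f_1 - 1/d_o1 = 1/24 - 1/17 = -0.01716 cm^-1, so d_i1 = -58.286 cm.
m_1 = -(-58.286)/17 = 3.4286.
The intermediate image is virtual, 58.286 cm to the left of lens 1, so d_o2 = L - d_i1 = 30.5 - (-58.286) = 88.786 cm.
Lens 2: 1/d_i2 = 1/f_2 - 1/d_o2 = 1/39.5 - 1/(88.786) = 0.01405 cm^-1, so d_i2 = 71.157 cm.
m_2 = -(71.157)/(88.786) = -0.8014.
The system's lateral magnification is m_1 m_2 = (3.4286)(-0.8014) = -2.7478.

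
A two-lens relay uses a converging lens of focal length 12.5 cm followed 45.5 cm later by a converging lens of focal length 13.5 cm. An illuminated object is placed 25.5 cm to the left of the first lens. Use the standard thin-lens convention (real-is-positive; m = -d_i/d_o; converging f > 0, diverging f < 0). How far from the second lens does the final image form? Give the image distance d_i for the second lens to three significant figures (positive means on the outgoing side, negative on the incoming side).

Applying the thin-lens equation to the first lens, 1/12.5 = 1/25.5 + 1/d_i1, which gives d_i1 = 24.519 cm.
That image sits 20.981 cm in front of the second lens, so d_o2 = 20.981 cm.
Applying the thin-lens equation again with f_2 = 13.5 cm and d_o2 = 20.981 cm gives d_i2 = 37.862 cm.

37.9 cm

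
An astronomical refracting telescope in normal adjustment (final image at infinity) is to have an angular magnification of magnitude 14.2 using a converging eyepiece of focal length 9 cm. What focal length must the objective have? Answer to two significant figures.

|M| = f_obj/|f_eye|, so f_obj = |M| x |f_eye| = 14.2 x 9 = 127.800 cm.

130 cm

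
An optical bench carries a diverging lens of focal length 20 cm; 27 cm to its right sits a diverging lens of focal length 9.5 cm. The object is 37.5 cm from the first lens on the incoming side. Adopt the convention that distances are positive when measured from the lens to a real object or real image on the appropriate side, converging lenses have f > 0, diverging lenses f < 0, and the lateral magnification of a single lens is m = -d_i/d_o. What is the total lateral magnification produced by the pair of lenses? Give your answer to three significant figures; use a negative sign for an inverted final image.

First lens: d_i1 = 1/(1/(-20) - 1/37.5) = -13.043 cm.
m_1 = -(-13.043)/37.5 = 0.3478.
The intermediate image is virtual, 13.043 cm to the left of lens 1, so d_o2 = L - d_i1 = 27 - (-13.043) = 40.043 cm.
Second lens: d_i2 = 1/(1/(-9.5) - 1/(40.043)) = -7.678 cm.
m_2 = -(-7.678)/(40.043) = 0.1918.
Overall magnification: m = m_1 m_2 = 0.0667.

0.0667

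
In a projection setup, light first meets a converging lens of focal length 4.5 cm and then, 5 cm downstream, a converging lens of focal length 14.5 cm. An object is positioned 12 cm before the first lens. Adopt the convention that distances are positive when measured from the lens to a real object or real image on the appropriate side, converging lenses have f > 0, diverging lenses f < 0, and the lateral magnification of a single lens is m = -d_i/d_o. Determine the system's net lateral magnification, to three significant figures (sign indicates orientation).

Applying the thin-lens equation to the first lens, 1/4.5 = 1/12 + 1/d_i1, which gives d_i1 = 7.200 cm.
Its lateral magnification is m_1 = -d_i1/d_o1 = -(7.200)/12 = -0.6000.
This image would form 7.200 cm past lens 1, i.e. 2.200 cm beyond lens 2, so it is a virtual object for lens 2: d_o2 = 5 - 7.200 = -2.200 cm.
Applying the thin-lens equation again with f_2 = 14.5 cm and d_o2 = -2.200 cm gives d_i2 = 1.910 cm.
m_2 = -(1.910)/(-2.200) = 0.8683.
Overall magnification: m = m_1 m_2 = -0.5210.

-0.521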